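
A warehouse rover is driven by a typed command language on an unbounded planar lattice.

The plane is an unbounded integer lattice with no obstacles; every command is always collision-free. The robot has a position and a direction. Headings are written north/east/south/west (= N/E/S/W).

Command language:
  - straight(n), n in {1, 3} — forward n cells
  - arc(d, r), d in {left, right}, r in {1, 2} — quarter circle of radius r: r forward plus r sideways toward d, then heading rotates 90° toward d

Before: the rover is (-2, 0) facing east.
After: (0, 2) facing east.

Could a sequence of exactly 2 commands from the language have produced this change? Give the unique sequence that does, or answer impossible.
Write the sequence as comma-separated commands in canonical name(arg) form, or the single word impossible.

key: order matters: swapping arc(left, 1) and arc(right, 1) lands elsewhere
initial: (-2, 0) facing east
1. arc(left, 1) → (-1, 1) facing north
2. arc(right, 1) → (0, 2) facing east
uniquely the one of 36 2-step routes that fits.

arc(left, 1), arc(right, 1)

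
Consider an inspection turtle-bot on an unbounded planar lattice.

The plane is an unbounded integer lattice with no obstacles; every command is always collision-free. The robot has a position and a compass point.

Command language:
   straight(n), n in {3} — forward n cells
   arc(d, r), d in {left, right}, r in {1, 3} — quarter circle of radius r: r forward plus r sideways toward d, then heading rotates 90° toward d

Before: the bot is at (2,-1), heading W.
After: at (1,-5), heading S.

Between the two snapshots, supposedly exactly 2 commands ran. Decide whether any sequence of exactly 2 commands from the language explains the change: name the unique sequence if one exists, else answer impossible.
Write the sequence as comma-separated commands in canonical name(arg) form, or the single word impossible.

key: position moved to (1,-5) AND the heading swung to S — translation plus rotation needed
t0: at (2,-1), heading W
[1] after arc(left, 1): at (1,-2), heading S
[2] after straight(3): at (1,-5), heading S
all 25 alternatives checked — unique.

arc(left, 1), straight(3)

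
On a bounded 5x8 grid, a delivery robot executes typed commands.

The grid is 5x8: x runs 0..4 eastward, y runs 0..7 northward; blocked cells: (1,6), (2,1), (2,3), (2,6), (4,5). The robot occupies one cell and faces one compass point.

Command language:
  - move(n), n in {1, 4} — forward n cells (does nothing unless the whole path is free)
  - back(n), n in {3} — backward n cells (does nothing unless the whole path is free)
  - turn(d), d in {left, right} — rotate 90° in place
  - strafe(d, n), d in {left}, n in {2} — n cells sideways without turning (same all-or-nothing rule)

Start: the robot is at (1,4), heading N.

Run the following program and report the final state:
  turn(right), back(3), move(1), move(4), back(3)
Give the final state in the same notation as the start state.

at (2,4), heading E

begin: at (1,4), heading N
t=1 turn(right) ⇒ at (1,4), heading E
t=2 back(3) ⇒ at (1,4), heading E
t=3 move(1) ⇒ at (2,4), heading E
t=4 move(4) ⇒ at (2,4), heading E
t=5 back(3) ⇒ at (2,4), heading E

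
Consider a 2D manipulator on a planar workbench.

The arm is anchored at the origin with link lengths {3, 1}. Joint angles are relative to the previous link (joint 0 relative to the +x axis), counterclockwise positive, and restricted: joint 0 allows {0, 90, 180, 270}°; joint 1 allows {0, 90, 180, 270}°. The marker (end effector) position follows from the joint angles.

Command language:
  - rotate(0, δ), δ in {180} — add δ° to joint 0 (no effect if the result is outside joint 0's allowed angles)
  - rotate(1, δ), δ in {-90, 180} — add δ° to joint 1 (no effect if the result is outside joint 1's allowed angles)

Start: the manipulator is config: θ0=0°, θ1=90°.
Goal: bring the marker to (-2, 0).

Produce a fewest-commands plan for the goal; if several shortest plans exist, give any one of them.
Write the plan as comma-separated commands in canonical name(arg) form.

initial: config: θ0=0°, θ1=90°
t=1 rotate(1, 180) ⇒ config: θ0=0°, θ1=270°
t=2 rotate(0, 180) ⇒ config: θ0=180°, θ1=270°
t=3 rotate(1, -90) ⇒ config: θ0=180°, θ1=180°
no 2-step plan works, so 3 is optimal.

rotate(1, 180), rotate(0, 180), rotate(1, -90)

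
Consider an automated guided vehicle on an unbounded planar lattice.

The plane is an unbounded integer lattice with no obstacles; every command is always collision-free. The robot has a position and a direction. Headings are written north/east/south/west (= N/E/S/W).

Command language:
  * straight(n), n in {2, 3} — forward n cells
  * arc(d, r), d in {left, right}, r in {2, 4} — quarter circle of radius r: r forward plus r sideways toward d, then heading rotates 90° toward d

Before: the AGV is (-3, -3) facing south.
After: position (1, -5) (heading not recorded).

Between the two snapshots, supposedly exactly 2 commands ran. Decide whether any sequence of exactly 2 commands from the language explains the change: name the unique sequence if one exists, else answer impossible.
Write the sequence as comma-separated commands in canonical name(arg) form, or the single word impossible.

key: running straight(2) before arc(left, 2) would end elsewhere — order is forced
begin: (-3, -3) facing south
1. arc(left, 2) → (-1, -5) facing east
2. straight(2) → (1, -5) facing east
all 36 alternatives checked — unique.

arc(left, 2), straight(2)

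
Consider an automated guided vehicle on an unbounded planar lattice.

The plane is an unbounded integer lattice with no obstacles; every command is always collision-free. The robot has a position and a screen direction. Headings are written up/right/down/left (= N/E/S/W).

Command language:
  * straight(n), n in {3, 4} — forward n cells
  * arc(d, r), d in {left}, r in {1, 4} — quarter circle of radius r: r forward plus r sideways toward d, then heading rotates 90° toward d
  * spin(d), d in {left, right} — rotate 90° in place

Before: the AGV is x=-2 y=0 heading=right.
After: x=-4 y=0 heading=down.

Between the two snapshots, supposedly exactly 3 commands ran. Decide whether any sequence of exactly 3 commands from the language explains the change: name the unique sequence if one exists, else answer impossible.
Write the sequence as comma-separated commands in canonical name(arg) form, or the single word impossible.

key: running arc(left, 1) before spin(left) would end elsewhere — order is forced
from: x=-2 y=0 heading=right
1. spin(left) → x=-2 y=0 heading=up
2. arc(left, 1) → x=-3 y=1 heading=left
3. arc(left, 1) → x=-4 y=0 heading=down
all 216 alternatives checked — unique.

spin(left), arc(left, 1), arc(left, 1)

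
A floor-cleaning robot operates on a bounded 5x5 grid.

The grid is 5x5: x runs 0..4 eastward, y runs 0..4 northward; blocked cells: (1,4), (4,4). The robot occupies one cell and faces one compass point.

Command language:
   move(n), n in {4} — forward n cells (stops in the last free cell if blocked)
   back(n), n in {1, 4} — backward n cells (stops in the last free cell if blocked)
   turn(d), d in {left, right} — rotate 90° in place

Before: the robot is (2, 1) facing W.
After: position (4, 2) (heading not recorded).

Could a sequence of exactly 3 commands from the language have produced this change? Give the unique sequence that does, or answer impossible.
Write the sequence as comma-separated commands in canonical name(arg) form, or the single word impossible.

key: back(4) runs into the grid edge before its full distance
initial: (2, 1) facing W
step 1 (back(4)): (4, 1) facing W
step 2 (turn(left)): (4, 1) facing S
step 3 (back(1)): (4, 2) facing S
no rival 3-sequence matches.

back(4), turn(left), back(1)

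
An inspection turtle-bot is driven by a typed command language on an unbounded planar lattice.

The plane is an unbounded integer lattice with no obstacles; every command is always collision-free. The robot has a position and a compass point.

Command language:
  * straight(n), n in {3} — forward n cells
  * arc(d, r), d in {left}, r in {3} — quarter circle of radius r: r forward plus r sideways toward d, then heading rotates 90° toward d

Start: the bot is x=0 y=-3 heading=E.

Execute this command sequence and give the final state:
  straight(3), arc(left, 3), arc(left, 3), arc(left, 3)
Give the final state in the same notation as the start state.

x=0 y=0 heading=S

initial: x=0 y=-3 heading=E
t=1 straight(3) ⇒ x=3 y=-3 heading=E
t=2 arc(left, 3) ⇒ x=6 y=0 heading=N
t=3 arc(left, 3) ⇒ x=3 y=3 heading=W
t=4 arc(left, 3) ⇒ x=0 y=0 heading=S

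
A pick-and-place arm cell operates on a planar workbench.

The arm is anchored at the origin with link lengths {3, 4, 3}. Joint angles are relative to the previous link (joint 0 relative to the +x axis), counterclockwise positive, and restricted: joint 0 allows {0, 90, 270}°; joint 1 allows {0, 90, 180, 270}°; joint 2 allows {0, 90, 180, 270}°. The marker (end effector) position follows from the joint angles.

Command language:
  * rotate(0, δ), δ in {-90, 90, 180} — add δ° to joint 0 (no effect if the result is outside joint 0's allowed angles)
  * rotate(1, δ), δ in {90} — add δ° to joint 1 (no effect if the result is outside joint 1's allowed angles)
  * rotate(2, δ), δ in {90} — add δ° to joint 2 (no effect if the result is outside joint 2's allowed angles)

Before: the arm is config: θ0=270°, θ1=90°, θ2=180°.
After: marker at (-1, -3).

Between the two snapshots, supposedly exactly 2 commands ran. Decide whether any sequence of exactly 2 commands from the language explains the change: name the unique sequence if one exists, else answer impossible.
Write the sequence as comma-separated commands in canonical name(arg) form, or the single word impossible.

start: config: θ0=270°, θ1=90°, θ2=180°
1. rotate(1, 90) → config: θ0=270°, θ1=180°, θ2=180°
2. rotate(1, 90) → config: θ0=270°, θ1=270°, θ2=180°
all 25 alternatives checked — unique.

rotate(1, 90), rotate(1, 90)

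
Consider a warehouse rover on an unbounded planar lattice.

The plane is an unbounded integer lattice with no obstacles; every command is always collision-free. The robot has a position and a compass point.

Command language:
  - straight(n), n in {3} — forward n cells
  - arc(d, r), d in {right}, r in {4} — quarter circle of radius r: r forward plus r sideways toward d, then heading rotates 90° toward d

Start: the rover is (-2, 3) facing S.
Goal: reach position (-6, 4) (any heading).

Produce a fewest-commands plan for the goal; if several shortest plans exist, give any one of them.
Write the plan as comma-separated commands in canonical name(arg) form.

from: (-2, 3) facing S
step 1 (straight(3)): (-2, 0) facing S
step 2 (arc(right, 4)): (-6, -4) facing W
step 3 (arc(right, 4)): (-10, 0) facing N
step 4 (arc(right, 4)): (-6, 4) facing E
minimal: 4 command(s), checked below 4.

straight(3), arc(right, 4), arc(right, 4), arc(right, 4)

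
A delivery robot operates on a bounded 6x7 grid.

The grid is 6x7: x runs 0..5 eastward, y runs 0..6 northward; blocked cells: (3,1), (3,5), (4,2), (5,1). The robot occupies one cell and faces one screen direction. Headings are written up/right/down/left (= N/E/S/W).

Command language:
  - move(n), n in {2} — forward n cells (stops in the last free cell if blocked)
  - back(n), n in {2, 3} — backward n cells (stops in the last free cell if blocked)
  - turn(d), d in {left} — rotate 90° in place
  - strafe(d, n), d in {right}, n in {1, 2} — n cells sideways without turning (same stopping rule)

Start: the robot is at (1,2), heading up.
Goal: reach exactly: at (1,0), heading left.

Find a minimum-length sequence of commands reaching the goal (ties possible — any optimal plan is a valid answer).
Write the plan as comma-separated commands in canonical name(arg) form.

start: at (1,2), heading up
[1] after back(3): at (1,0), heading up
[2] after turn(left): at (1,0), heading left
nothing shorter than 2 reaches the goal.

back(3), turn(left)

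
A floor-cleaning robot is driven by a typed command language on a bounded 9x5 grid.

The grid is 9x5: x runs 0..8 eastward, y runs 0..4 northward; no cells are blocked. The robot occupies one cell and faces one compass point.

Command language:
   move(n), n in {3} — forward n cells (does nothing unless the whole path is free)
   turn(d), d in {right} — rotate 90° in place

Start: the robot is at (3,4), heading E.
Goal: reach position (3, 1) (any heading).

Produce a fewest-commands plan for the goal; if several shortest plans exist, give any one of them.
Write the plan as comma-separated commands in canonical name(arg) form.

turn(right), move(3)

start: at (3,4), heading E
1. turn(right) → at (3,4), heading S
2. move(3) → at (3,1), heading S
minimal: 2 command(s), checked below 2.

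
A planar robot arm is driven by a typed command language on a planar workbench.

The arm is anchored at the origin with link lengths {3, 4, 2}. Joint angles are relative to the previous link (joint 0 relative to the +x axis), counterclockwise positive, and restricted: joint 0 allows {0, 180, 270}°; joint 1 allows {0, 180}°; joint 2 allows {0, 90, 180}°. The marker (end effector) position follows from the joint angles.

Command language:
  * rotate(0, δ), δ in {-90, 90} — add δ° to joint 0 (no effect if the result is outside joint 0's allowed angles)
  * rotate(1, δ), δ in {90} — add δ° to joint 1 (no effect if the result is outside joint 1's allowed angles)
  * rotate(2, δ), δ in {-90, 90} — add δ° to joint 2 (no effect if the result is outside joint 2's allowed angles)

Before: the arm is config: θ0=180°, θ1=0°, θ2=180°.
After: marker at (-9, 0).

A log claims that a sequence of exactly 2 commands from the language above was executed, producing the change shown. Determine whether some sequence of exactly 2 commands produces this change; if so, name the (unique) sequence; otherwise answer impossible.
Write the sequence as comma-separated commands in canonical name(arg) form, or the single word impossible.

begin: config: θ0=180°, θ1=0°, θ2=180°
[1] after rotate(2, -90): config: θ0=180°, θ1=0°, θ2=90°
[2] after rotate(2, -90): config: θ0=180°, θ1=0°, θ2=0°
no rival 2-sequence matches.

rotate(2, -90), rotate(2, -90)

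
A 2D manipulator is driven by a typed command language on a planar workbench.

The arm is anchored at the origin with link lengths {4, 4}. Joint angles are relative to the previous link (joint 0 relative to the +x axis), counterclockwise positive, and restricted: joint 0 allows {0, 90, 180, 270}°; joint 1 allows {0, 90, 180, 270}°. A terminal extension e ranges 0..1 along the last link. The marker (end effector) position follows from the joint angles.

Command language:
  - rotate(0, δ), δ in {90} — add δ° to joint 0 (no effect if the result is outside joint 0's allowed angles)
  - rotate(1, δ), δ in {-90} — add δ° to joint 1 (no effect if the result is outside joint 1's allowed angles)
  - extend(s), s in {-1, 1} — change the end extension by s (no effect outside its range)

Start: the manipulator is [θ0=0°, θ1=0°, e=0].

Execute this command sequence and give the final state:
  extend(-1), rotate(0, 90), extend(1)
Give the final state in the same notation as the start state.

[θ0=90°, θ1=0°, e=1]

from: [θ0=0°, θ1=0°, e=0]
[1] after extend(-1): [θ0=0°, θ1=0°, e=0]
[2] after rotate(0, 90): [θ0=90°, θ1=0°, e=0]
[3] after extend(1): [θ0=90°, θ1=0°, e=1]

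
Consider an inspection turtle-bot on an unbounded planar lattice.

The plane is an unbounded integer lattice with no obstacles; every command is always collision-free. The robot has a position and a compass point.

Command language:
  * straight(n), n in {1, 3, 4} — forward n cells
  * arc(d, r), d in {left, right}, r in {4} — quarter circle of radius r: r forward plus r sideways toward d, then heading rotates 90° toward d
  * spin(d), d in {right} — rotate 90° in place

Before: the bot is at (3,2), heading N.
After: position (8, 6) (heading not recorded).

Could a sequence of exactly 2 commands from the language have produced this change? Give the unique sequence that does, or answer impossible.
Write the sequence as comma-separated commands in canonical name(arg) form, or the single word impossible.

key: running straight(1) before arc(right, 4) would end elsewhere — order is forced
from: at (3,2), heading N
[1] after arc(right, 4): at (7,6), heading E
[2] after straight(1): at (8,6), heading E
uniquely the one of 36 2-step routes that fits.

arc(right, 4), straight(1)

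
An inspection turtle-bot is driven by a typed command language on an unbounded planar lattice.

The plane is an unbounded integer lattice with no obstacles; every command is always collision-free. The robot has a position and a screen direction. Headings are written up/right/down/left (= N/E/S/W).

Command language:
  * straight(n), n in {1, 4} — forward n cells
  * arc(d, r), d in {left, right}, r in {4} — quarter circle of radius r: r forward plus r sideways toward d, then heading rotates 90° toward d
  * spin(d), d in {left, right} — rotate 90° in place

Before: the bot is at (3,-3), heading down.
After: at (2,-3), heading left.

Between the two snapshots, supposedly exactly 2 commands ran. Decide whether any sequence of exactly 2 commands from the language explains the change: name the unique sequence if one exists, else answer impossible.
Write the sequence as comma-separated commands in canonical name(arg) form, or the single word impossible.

spin(right), straight(1)

key: cell and facing (now W) both changed — the 2 commands mix motion and turning
from: at (3,-3), heading down
[1] after spin(right): at (3,-3), heading left
[2] after straight(1): at (2,-3), heading left
no rival 2-sequence matches.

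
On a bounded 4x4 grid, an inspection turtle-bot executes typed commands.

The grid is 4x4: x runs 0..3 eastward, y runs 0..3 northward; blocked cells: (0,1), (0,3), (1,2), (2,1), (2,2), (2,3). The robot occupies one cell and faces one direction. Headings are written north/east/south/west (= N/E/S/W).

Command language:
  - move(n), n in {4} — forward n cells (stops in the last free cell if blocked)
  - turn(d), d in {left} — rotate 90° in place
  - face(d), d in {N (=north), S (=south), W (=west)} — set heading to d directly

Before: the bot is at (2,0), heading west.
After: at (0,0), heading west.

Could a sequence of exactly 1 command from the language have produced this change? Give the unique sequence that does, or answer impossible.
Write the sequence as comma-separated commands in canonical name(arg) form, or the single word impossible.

move(4)

key: heading stays W — the single command does not turn
from: at (2,0), heading west
step 1 (move(4)): at (0,0), heading west
no rival 1-sequence matches.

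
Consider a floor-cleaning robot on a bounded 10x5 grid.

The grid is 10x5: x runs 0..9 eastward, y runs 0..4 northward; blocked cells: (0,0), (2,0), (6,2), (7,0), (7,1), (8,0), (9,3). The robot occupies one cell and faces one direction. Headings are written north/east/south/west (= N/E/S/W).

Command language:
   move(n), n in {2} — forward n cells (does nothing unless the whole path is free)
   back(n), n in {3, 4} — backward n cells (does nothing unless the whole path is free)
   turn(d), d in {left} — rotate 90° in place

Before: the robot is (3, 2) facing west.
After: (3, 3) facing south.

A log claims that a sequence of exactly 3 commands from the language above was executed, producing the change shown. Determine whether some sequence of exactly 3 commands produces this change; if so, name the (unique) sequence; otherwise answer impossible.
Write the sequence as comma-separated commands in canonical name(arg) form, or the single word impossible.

key: running back(3) before turn(left) would end elsewhere — order is forced
start: (3, 2) facing west
step 1 (turn(left)): (3, 2) facing south
step 2 (move(2)): (3, 0) facing south
step 3 (back(3)): (3, 3) facing south
all 64 alternatives checked — unique.

turn(left), move(2), back(3)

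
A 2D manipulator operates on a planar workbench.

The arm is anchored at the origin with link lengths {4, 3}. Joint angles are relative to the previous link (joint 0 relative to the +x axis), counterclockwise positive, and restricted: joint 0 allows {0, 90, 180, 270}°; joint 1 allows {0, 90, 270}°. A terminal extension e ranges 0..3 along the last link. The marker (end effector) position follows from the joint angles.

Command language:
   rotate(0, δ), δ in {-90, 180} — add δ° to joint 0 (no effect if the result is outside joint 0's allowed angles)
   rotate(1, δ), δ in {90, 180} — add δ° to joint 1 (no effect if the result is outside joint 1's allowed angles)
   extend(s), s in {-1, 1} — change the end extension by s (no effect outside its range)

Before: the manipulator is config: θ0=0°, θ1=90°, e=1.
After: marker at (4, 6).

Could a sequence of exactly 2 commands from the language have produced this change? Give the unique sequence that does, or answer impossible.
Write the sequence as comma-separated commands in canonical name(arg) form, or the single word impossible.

extend(1), extend(1)

initial: config: θ0=0°, θ1=90°, e=1
t=1 extend(1) ⇒ config: θ0=0°, θ1=90°, e=2
t=2 extend(1) ⇒ config: θ0=0°, θ1=90°, e=3
uniquely the one of 36 2-step routes that fits.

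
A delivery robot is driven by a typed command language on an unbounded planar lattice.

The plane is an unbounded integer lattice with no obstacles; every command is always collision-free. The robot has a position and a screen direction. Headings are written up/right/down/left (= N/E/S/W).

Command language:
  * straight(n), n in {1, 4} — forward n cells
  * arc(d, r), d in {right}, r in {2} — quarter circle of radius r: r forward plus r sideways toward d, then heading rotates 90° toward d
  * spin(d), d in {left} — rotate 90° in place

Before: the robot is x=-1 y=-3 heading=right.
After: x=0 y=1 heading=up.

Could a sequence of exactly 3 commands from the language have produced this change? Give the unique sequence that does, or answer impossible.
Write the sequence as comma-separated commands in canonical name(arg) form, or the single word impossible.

key: cell and facing (now N) both changed — the 3 commands mix motion and turning
t0: x=-1 y=-3 heading=right
step 1 (straight(1)): x=0 y=-3 heading=right
step 2 (spin(left)): x=0 y=-3 heading=up
step 3 (straight(4)): x=0 y=1 heading=up
no rival 3-sequence matches.

straight(1), spin(left), straight(4)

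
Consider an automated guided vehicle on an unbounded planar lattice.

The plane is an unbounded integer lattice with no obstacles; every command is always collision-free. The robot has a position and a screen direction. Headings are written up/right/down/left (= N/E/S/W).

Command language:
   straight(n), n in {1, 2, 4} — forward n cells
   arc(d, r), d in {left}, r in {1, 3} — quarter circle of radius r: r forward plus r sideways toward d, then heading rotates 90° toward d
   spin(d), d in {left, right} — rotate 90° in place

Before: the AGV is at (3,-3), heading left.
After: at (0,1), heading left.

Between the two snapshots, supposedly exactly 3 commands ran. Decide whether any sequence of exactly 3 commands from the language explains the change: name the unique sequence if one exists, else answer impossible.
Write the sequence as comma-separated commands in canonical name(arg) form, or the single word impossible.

spin(right), straight(1), arc(left, 3)

key: still facing W at the end — net rotation zero over 3 steps
from: at (3,-3), heading left
t=1 spin(right) ⇒ at (3,-3), heading up
t=2 straight(1) ⇒ at (3,-2), heading up
t=3 arc(left, 3) ⇒ at (0,1), heading left
all 343 alternatives checked — unique.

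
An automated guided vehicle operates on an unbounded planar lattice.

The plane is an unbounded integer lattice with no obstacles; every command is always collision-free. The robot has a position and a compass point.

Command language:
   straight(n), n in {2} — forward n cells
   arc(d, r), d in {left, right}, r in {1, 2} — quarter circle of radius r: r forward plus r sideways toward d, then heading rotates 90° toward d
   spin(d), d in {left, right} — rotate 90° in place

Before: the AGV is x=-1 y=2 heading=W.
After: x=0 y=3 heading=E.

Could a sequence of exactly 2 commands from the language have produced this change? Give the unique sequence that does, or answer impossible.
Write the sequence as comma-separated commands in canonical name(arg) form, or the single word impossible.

spin(right), arc(right, 1)

key: cell and facing (now E) both changed — the 2 commands mix motion and turning
initial: x=-1 y=2 heading=W
step 1 (spin(right)): x=-1 y=2 heading=N
step 2 (arc(right, 1)): x=0 y=3 heading=E
uniquely the one of 49 2-step routes that fits.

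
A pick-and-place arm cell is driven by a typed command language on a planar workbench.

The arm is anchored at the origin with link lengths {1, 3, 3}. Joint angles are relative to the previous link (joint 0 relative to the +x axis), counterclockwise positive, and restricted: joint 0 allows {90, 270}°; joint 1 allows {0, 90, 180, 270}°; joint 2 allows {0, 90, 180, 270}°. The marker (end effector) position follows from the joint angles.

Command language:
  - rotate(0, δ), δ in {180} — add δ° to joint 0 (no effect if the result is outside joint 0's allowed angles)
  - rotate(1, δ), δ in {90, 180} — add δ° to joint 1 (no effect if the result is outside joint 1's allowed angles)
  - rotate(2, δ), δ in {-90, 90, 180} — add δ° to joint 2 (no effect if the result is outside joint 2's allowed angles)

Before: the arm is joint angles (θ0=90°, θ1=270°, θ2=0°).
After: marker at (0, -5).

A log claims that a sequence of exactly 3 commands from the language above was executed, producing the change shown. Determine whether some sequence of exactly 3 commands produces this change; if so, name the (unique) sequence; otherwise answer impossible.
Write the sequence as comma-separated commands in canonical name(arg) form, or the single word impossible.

start: joint angles (θ0=90°, θ1=270°, θ2=0°)
t=1 rotate(1, 90) ⇒ joint angles (θ0=90°, θ1=0°, θ2=0°)
t=2 rotate(1, 90) ⇒ joint angles (θ0=90°, θ1=90°, θ2=0°)
t=3 rotate(1, 90) ⇒ joint angles (θ0=90°, θ1=180°, θ2=0°)
uniquely the one of 216 3-step routes that fits.

rotate(1, 90), rotate(1, 90), rotate(1, 90)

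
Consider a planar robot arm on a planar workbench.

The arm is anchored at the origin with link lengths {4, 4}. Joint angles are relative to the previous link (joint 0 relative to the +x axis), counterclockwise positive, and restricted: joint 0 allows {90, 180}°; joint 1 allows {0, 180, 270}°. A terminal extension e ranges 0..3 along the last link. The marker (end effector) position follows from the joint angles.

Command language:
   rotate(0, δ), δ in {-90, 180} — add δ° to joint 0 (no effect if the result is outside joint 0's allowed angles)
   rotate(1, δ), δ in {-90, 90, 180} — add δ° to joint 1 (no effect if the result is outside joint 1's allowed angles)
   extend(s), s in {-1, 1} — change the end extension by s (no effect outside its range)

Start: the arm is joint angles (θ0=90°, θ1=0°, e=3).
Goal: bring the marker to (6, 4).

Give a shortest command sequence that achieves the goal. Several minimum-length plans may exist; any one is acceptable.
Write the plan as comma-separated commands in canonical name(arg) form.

extend(-1), rotate(1, -90)

from: joint angles (θ0=90°, θ1=0°, e=3)
step 1 (extend(-1)): joint angles (θ0=90°, θ1=0°, e=2)
step 2 (rotate(1, -90)): joint angles (θ0=90°, θ1=270°, e=2)
minimal: 2 command(s), checked below 2.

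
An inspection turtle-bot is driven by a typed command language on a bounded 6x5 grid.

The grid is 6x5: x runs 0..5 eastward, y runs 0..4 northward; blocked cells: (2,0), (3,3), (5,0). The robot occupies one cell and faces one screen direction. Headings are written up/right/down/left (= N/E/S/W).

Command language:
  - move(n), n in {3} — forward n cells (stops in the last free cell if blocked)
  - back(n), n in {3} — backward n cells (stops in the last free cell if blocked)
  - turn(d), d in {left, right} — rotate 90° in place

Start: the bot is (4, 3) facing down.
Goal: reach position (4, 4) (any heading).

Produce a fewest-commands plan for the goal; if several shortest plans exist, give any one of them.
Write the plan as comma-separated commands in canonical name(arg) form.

back(3)

begin: (4, 3) facing down
[1] after back(3): (4, 4) facing down
no 0-step plan works, so 1 is optimal.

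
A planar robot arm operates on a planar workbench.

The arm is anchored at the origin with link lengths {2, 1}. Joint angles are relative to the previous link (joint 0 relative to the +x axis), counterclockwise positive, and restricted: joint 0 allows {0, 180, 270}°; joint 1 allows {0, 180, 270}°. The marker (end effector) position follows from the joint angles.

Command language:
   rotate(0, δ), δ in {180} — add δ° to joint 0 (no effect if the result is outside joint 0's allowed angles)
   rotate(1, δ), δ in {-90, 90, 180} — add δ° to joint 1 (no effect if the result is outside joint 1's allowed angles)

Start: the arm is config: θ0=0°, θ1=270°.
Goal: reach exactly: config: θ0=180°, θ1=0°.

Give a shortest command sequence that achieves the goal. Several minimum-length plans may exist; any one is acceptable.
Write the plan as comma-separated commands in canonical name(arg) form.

rotate(1, 90), rotate(0, 180)

t0: config: θ0=0°, θ1=270°
[1] after rotate(1, 90): config: θ0=0°, θ1=0°
[2] after rotate(0, 180): config: θ0=180°, θ1=0°
shorter routes all fall short; 2 is best.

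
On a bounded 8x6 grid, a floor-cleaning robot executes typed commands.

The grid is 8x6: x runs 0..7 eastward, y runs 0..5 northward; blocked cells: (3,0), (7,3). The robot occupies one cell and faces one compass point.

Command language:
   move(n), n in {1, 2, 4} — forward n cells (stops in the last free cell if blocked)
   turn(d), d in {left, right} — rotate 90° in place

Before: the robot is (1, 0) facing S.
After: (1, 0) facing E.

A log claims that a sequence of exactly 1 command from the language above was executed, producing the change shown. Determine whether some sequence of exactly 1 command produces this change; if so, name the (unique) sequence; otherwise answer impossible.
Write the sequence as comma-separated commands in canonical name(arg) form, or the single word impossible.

key: (1,0) unchanged — the single command moves nothing
initial: (1, 0) facing S
step 1 (turn(left)): (1, 0) facing E
uniquely the one of 5 1-step routes that fits.

turn(left)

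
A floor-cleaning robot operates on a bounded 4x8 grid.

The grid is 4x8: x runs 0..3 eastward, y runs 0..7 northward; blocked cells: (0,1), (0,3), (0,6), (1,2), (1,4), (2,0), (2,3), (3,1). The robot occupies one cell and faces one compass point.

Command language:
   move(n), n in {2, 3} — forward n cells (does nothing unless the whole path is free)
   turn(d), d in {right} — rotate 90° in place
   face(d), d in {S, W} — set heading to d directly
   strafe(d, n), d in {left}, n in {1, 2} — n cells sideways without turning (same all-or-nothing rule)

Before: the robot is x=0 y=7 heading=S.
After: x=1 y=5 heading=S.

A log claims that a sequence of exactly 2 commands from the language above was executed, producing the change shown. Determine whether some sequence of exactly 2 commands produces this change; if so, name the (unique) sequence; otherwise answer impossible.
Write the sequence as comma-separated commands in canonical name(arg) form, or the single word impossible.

key: still facing S at the end — nothing in the sequence rotates
begin: x=0 y=7 heading=S
1. strafe(left, 1) → x=1 y=7 heading=S
2. move(2) → x=1 y=5 heading=S
no rival 2-sequence matches.

strafe(left, 1), move(2)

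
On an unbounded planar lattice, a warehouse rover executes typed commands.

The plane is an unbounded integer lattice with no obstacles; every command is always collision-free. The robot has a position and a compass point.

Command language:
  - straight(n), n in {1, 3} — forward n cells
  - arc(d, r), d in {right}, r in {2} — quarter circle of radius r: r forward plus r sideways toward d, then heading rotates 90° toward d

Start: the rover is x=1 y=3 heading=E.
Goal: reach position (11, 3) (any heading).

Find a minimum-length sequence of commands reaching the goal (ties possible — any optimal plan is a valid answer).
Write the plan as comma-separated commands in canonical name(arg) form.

straight(3), straight(3), straight(3), straight(1)

from: x=1 y=3 heading=E
t=1 straight(3) ⇒ x=4 y=3 heading=E
t=2 straight(3) ⇒ x=7 y=3 heading=E
t=3 straight(3) ⇒ x=10 y=3 heading=E
t=4 straight(1) ⇒ x=11 y=3 heading=E
minimal: 4 command(s), checked below 4.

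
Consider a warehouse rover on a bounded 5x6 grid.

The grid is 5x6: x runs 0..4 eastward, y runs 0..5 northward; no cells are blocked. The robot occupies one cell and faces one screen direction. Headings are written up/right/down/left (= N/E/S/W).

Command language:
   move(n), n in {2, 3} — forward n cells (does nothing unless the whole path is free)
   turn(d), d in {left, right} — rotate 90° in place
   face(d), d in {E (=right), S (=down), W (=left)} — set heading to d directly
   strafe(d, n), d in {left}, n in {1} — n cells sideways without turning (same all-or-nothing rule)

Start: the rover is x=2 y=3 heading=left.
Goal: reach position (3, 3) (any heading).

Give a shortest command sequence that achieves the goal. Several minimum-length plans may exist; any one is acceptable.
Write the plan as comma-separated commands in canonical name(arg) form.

turn(left), strafe(left, 1)

begin: x=2 y=3 heading=left
[1] after turn(left): x=2 y=3 heading=down
[2] after strafe(left, 1): x=3 y=3 heading=down
shorter routes all fall short; 2 is best.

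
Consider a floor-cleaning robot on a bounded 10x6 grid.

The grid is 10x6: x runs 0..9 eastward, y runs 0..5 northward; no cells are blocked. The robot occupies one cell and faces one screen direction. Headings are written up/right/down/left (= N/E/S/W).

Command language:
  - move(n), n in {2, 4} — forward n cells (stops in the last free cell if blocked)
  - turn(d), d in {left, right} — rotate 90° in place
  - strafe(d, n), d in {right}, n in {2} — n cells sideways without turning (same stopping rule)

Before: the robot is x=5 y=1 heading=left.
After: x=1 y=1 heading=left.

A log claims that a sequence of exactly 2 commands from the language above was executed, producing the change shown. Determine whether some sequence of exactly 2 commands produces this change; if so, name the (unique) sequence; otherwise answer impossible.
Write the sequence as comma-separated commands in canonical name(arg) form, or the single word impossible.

key: still facing W at the end — nothing in the sequence rotates
start: x=5 y=1 heading=left
1. move(2) → x=3 y=1 heading=left
2. move(2) → x=1 y=1 heading=left
uniquely the one of 25 2-step routes that fits.

move(2), move(2)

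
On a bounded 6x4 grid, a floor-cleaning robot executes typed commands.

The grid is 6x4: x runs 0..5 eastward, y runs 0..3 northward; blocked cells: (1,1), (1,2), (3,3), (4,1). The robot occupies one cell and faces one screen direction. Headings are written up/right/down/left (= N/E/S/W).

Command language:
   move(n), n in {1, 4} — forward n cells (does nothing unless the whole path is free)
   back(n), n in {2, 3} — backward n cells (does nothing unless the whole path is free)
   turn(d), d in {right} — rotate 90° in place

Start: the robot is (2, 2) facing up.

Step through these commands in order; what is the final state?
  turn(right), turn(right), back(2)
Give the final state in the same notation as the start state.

(2, 2) facing down

t0: (2, 2) facing up
1. turn(right) → (2, 2) facing right
2. turn(right) → (2, 2) facing down
3. back(2) → (2, 2) facing down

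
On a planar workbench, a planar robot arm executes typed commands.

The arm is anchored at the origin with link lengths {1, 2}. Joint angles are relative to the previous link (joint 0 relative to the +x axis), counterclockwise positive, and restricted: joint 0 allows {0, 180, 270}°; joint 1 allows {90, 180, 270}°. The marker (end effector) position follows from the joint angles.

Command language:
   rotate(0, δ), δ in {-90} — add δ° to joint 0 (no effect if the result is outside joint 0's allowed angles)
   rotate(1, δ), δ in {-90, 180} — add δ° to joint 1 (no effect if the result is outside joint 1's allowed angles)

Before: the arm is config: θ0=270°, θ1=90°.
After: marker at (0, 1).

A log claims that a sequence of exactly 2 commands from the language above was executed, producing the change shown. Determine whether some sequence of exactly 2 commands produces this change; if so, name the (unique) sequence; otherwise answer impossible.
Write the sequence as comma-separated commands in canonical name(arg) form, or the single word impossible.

rotate(1, 180), rotate(1, -90)

key: running rotate(1, -90) before rotate(1, 180) would end elsewhere — order is forced
from: config: θ0=270°, θ1=90°
t=1 rotate(1, 180) ⇒ config: θ0=270°, θ1=270°
t=2 rotate(1, -90) ⇒ config: θ0=270°, θ1=180°
all 9 alternatives checked — unique.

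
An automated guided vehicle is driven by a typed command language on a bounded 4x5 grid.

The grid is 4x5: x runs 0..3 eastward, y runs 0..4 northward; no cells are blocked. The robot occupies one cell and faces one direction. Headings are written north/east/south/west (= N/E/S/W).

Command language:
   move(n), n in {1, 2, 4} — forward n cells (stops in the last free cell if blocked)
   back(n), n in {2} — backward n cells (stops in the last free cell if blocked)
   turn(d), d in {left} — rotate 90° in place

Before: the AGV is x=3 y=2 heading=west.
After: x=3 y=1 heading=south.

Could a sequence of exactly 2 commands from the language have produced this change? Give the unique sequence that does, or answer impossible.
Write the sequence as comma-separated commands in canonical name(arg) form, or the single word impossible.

turn(left), move(1)

key: order matters: swapping turn(left) and move(1) lands elsewhere
initial: x=3 y=2 heading=west
t=1 turn(left) ⇒ x=3 y=2 heading=south
t=2 move(1) ⇒ x=3 y=1 heading=south
no other 2-command option fits: unique.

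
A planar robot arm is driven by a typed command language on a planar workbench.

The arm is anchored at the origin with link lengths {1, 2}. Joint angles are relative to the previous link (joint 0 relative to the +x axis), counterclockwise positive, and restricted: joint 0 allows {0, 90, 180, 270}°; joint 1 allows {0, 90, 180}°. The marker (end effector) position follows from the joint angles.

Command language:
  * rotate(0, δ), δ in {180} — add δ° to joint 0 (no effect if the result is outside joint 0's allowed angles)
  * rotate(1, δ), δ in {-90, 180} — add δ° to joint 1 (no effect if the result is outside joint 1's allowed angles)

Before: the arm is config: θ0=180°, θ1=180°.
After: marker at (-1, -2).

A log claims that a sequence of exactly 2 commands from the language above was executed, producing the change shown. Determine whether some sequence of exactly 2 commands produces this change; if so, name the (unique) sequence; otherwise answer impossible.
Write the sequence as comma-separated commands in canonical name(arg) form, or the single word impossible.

key: running rotate(1, 180) before rotate(1, -90) would end elsewhere — order is forced
from: config: θ0=180°, θ1=180°
t=1 rotate(1, -90) ⇒ config: θ0=180°, θ1=90°
t=2 rotate(1, 180) ⇒ config: θ0=180°, θ1=90°
uniquely the one of 9 2-step routes that fits.

rotate(1, -90), rotate(1, 180)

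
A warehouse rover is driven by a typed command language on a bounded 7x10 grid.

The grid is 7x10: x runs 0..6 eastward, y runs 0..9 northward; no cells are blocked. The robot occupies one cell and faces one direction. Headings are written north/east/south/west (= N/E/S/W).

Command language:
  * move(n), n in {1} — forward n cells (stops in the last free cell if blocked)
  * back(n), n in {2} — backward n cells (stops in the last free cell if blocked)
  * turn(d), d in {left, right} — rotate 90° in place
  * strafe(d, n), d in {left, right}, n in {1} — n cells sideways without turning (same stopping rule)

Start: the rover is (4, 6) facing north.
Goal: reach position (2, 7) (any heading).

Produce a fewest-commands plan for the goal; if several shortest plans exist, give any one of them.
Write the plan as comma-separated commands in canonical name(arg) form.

from: (4, 6) facing north
t=1 turn(right) ⇒ (4, 6) facing east
t=2 strafe(left, 1) ⇒ (4, 7) facing east
t=3 back(2) ⇒ (2, 7) facing east
nothing shorter than 3 reaches the goal.

turn(right), strafe(left, 1), back(2)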